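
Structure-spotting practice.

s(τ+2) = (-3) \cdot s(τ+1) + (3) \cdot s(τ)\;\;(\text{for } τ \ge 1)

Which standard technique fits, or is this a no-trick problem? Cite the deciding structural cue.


Diagnosis: the characteristic-root method — try a geometric ansatz r^τ: constant coefficients turn the recurrence into one polynomial equation in r.


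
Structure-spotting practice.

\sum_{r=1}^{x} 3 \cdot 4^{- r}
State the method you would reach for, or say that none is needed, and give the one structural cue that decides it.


Technique: the geometric series formula — consecutive terms stand in a fixed index-free ratio — the geometric sum formula closes it.


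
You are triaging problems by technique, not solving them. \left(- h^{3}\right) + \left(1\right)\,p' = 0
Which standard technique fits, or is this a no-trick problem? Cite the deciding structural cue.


Diagnosis: no special technique — the slope is a function of h alone, so integrate both sides directly.


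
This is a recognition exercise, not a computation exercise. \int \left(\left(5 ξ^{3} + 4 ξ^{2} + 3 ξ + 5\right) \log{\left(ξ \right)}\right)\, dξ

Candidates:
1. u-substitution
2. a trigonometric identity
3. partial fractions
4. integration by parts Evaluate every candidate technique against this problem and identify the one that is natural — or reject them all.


Verdict: integration by parts — a polynomial next to \log{\left(ξ \right)}: integrate the polynomial, differentiate the log, and the integral simplifies in one pass.
- u-substitution — no subexpression of the integrand serves as a whole-integral substitution inner — individual terms may offer their own, but none carries its derivative as a factor of the full integrand; a working change of variable would have to be constructed from outside the expression.
- a trigonometric identity — there is no trigonometric structure at all — the integrand carries no sine or cosine to rewrite.
- partial fractions: the expression is not a ratio of polynomials that decomposes further.
- integration by parts — yes, a natural case for it.


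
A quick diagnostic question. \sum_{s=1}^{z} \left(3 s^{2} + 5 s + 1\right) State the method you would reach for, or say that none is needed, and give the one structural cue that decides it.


Best approach: no special technique — no ratio, no shift structure, no binomial pattern: sum the constant-multiple powers of s with known formulas.


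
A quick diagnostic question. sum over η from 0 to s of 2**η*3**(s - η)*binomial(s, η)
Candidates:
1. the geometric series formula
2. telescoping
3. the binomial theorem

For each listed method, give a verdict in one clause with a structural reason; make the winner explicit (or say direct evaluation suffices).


Diagnosis: the binomial theorem — binomial(s, η) weighting matched powers of 2 and 3 is the expanded form of (2 + 3)^s — fold it back up.
- the geometric series formula: consecutive terms are not related by a fixed multiplier.
- telescoping — the terms as presented offer no neighboring cancellation — a telescoping rewrite may exist, but the displayed structure does not hand one over.
- the binomial theorem: applicable, and directly so.


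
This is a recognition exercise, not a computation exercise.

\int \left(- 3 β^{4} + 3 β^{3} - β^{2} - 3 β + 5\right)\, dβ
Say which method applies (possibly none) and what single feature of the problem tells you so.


Method: no special technique — the integrand is a sum of constant multiples of powers of β — integrate term by term.


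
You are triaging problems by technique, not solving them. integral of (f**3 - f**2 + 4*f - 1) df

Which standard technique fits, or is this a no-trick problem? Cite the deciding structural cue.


Technique: no special technique — nothing composite, nothing rational, nothing trigonometric — each constant-multiple power of f integrates by the power rule alone.


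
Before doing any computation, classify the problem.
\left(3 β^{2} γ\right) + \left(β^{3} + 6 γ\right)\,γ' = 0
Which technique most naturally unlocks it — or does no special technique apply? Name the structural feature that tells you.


Technique: the exact-equation method — equality of cross partials is the green light — assemble the potential function term by term.


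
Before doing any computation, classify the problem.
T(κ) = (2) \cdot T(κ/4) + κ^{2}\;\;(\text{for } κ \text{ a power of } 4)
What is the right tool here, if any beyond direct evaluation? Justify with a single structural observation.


Method: the master substitution — treat m = log base 4 of κ as the new clock: one recursion step advances m by one while κ scales by 4.


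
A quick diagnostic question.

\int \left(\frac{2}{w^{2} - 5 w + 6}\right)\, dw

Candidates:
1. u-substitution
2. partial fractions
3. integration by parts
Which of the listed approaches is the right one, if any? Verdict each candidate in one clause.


Diagnosis: partial fractions — the bottom, w^{2} - 5 w + 6, comes apart into simple factors, and a proper rational function over split factors decomposes.
- u-substitution — no subexpression of the integrand pairs with its own derivative as a factor — individual terms may offer their own substitutions, but any change of variable covering the whole integral would have to be constructed from outside the expression.
- partial fractions — a fit — the right tool for this form.
- integration by parts: the nonconstant-polynomial-times-standard-kernel pattern (an exp, sine, cosine, or logarithm partner) is absent.


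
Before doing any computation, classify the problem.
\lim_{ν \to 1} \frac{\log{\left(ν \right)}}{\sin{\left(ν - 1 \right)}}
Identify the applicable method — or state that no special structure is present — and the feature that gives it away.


Best approach: l'Hôpital's rule (0/0) — plug in 1: top and bottom both hit zero, so differentiate each and retry. The standard small-argument limits would also carry it; the rule is the systematic route.


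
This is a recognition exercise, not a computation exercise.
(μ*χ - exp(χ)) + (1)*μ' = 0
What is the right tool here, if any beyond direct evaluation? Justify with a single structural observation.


Verdict: a linear integrating factor — arrange it as μ' + χ·μ = (the forcing term) and the integrating factor does the rest.


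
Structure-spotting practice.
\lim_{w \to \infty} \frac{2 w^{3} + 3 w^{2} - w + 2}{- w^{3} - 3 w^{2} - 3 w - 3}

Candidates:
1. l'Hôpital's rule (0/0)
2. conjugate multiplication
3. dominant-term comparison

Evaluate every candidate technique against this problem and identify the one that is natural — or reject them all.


Verdict: dominant-term comparison — growth-rate triage: the leading powers of w decide the limit, everything else is noise.
- l'Hôpital's rule (0/0) — no 0/0 form appears: written as one quotient, top and bottom both grow without bound, and the ratio is decided by their leading terms.
- conjugate multiplication: rationalization has no target — no divergent radical difference appears.
- dominant-term comparison: applies; the problem has the shape this method handles.


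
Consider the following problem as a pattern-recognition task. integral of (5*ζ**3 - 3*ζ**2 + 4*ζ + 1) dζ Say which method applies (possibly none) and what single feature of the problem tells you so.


Method: no special technique — scan for structure and find none: constant multiples of powers of ζ, integrate directly.


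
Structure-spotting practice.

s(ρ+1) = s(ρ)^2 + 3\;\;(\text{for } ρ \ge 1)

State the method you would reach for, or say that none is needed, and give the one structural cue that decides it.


Diagnosis: no special technique — the unknown sequence enters the update nonlinearly, so no linear method fits the recurrence as written — direct iteration remains.


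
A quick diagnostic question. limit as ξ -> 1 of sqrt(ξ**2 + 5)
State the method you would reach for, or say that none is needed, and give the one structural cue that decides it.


Verdict: no special technique — nothing blocks direct substitution at 1: plug in and finish.


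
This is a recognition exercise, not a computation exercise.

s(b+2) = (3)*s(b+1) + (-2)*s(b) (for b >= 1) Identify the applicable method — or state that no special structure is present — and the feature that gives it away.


Best approach: the characteristic-root method — this is the constant-coefficient homogeneous case — the whole solution in b reduces to a polynomial's roots.


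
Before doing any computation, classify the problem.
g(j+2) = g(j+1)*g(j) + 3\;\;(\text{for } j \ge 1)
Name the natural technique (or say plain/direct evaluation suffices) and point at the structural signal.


Method: no special technique — once the recursion is nonlinear, characteristic roots, master substitutions, and summation factors are all off the table.


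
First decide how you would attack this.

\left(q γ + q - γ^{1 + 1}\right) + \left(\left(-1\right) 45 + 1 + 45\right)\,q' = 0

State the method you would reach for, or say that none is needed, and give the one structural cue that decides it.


Technique: a linear integrating factor — the unknown enters only to the first power against a nonzero forcing term — the integrating-factor template applies directly.


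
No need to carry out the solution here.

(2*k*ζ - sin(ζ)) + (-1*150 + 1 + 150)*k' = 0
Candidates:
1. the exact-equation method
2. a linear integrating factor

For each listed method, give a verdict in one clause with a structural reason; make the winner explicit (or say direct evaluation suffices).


Method: a linear integrating factor — linear in the unknown with genuine forcing: multiply through by the exponential of the integrated coefficient and the left side closes into one derivative.
- the exact-equation method — exactness fails on the nose — the mixed partials do not match.
- a linear integrating factor: a fit — the right tool for this form.


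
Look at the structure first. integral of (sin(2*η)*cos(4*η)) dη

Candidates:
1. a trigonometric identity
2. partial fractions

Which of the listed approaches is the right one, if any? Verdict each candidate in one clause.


Technique: a trigonometric identity — apply product-to-sum to sin(2*η)*cos(4*η): two clean single-angle terms replace one awkward product.
- a trigonometric identity — applies; the problem has the shape this method handles.
- partial fractions — the expression is not a ratio of polynomials that decomposes further.


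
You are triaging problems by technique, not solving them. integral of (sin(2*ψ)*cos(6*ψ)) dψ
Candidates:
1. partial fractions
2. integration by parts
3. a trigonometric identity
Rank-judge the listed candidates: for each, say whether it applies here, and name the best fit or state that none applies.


Method: a trigonometric identity — sin(2*ψ)*cos(6*ψ) mixes two frequencies; the product-to-sum identity splits it into single-frequency sinusoids.
- partial fractions — the expression is not a ratio of polynomials that decomposes further.
- integration by parts — not the natural route: no polynomial-kernel product appears — a recursive parts reduction of the trigonometric product exists, but the identity rewrite is direct.
- a trigonometric identity: applicable, and directly so.


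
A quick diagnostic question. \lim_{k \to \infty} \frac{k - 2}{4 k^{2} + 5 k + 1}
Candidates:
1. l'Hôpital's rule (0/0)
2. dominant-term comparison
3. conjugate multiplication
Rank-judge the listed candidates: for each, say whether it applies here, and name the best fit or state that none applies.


Technique: dominant-term comparison — growth-rate triage: the leading powers of k decide the limit, everything else is noise.
- l'Hôpital's rule (0/0) — no 0/0 form appears: written as one quotient, top and bottom both grow without bound, and the ratio is decided by their leading terms.
- dominant-term comparison: applicable, and directly so.
- conjugate multiplication: rationalization has no target — no divergent radical difference appears.


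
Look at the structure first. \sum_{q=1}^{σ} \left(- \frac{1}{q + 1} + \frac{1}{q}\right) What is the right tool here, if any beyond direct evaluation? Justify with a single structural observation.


Technique: telescoping — the summand is built as \frac{1}{q} minus its own successor — adjacent terms annihilate down the line.


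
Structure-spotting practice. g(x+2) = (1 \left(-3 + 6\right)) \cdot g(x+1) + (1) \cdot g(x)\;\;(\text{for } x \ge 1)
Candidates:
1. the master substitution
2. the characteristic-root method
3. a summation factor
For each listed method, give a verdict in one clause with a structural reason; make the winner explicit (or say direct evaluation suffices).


Method: the characteristic-root method — constant coefficients and linearity mean the ansatz r^x reduces it to solving the characteristic polynomial.
- the master substitution: the recursion steps by a constant offset, so exponential reindexing is pointless.
- the characteristic-root method: a fit — the right tool for this form.
- a summation factor — the recurrence reaches back more than one step, outside the first-order family a summation factor normalizes.


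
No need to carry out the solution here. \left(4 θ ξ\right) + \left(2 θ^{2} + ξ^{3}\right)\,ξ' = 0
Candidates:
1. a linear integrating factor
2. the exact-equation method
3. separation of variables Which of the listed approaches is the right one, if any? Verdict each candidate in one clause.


Diagnosis: the exact-equation method — the compatibility test passes: the ξ-derivative of 4 θ ξ matches the θ-derivative of 2 θ^{2} + ξ^{3}, so integrate a potential.
- a linear integrating factor — a nonlinear term in the unknown puts this outside the integrating-factor template.
- the exact-equation method: a fit — the right tool for this form.
- separation of variables — the two dependences do not factor apart.


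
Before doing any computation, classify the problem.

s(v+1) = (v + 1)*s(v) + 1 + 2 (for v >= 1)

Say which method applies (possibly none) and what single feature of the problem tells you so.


Best approach: a summation factor — rescale the sequence by the product of the weights v + 1 so far — the recurrence collapses to a plain running sum.


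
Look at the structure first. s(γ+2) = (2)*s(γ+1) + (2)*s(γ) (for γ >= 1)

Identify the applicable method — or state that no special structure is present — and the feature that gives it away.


Diagnosis: the characteristic-root method — the recurrence treats every index alike (constant coefficients, no forcing) — precisely the regime where r^γ trials close it.


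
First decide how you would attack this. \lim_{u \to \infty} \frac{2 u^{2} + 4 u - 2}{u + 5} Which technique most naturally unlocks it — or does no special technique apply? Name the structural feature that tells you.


Best approach: dominant-term comparison — growth-rate triage: the leading powers of u decide the limit, everything else is noise. As a single quotient, the ∞/∞ shape would yield to repeated differentiation as well — the growth comparison gets there in one look.


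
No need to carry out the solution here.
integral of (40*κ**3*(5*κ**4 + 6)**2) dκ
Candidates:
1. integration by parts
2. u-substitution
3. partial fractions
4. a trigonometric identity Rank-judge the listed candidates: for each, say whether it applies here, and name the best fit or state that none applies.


Technique: u-substitution — everything non-trivial happens through the inner expression 5*κ**4 + 6, and its derivative accounts for the remaining factor up to a constant, so set u = 5*κ**4 + 6. One could also expand and integrate term by term; the substitution is strictly more direct.
- integration by parts — splitting off a factor buys nothing — the integrand integrates directly without parts.
- u-substitution — yes, a natural case for it.
- partial fractions: the expression is not a ratio of polynomials that decomposes further.
- a trigonometric identity — no sine or cosine appears, so there is nothing for a trigonometric identity to act on.


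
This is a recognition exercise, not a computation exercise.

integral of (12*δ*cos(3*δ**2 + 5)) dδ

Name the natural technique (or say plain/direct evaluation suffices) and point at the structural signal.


Best approach: u-substitution — set u = 3*δ**2 + 5: a constant multiple of its derivative, namely 12*δ, is present as a factor once the integrand is collected, so the du is sitting there waiting.


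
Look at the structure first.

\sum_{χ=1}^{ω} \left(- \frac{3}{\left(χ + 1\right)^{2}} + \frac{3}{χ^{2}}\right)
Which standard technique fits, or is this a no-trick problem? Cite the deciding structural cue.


Technique: telescoping — the piece each term subtracts is \frac{3}{χ^{2}} advanced by one index, and it reappears with a plus sign leading the following term — the sum collapses to its boundary terms.


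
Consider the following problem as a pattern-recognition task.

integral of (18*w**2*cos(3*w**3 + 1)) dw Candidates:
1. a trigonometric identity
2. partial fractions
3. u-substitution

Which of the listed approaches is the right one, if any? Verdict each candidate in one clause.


Technique: u-substitution — read it as f(3*w**3 + 1) times a constant multiple of d(3*w**3 + 1): one substitution, u = 3*w**3 + 1, finishes it.
- a trigonometric identity: there is no trigonometric structure whose rewriting would simplify the integrand.
- partial fractions: there is no rational-function structure to decompose.
- u-substitution — applies; the problem has the shape this method handles.


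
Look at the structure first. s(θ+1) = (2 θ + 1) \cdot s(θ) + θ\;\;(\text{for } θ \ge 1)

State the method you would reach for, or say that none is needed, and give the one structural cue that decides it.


Method: a summation factor — one-term recursion with variable weight 2 θ + 1 is solved by product normalization, not by root-finding.


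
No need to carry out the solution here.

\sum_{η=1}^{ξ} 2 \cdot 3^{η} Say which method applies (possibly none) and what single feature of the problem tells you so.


Method: the geometric series formula — the ratio of consecutive terms is the constant 3, independent of the index — a geometric sum.


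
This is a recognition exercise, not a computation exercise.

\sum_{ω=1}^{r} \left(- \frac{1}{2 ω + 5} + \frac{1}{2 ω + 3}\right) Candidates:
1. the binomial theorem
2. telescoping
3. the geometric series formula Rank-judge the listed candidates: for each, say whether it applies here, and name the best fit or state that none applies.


Method: telescoping — the piece each term subtracts is \frac{1}{2 ω + 3} advanced by one index, and it reappears with a plus sign leading the following term — the sum collapses to its boundary terms.
- the binomial theorem — there is no pair of bases whose matched powers would reassemble into a single binomial power.
- telescoping: applicable, and directly so.
- the geometric series formula — no single multiplier carries one term to the next throughout the sum.


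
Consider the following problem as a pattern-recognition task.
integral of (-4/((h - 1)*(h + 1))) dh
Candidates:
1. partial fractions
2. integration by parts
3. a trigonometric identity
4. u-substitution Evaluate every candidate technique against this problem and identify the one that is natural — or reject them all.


Technique: partial fractions — a proper rational integrand whose denominator splits into simpler factors — decompose into partial fractions first.
- partial fractions: applicable, and directly so.
- integration by parts — there is no nonconstant-polynomial-times-kernel split with an exp, sine, cosine (degree-1 argument), or logarithm partner.
- a trigonometric identity — there is no trigonometric structure at all — the integrand carries no sine or cosine to rewrite.
- u-substitution — no subexpression of the integrand pairs with its own derivative as a factor — individual terms may offer their own substitutions, but any change of variable covering the whole integral would have to be constructed from outside the expression.


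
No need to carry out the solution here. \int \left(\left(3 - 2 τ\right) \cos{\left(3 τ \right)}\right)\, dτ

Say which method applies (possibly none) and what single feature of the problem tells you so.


Diagnosis: integration by parts — differentiate 3 - 2 τ, integrate \cos{\left(3 τ \right)}: each pass lowers the polynomial degree, so parts terminates.


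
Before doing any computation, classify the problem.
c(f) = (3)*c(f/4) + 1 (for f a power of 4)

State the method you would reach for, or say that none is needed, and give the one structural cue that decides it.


Verdict: the master substitution — divide-the-index recursion (f/4 inside the call) straightens out once the index is rewritten as 4^m.


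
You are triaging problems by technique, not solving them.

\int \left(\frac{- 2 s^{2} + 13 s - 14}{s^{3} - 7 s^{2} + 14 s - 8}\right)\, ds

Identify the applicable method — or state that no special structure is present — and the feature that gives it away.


Diagnosis: partial fractions — the integrand is a proper rational function and its denominator s^{3} - 7 s^{2} + 14 s - 8 factors into distinct pieces, so it splits into simple fractions.


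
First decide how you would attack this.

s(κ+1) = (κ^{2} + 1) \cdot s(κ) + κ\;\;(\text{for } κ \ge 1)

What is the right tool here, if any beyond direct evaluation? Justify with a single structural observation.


Best approach: a summation factor — with the index-dependent coefficient κ^{2} + 1, dividing by the cumulative product turns the left side into a pure difference.


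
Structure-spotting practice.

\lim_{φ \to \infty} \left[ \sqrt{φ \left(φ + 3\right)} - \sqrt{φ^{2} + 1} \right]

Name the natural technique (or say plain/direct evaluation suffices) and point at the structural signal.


Best approach: conjugate multiplication — both pieces blow up but their difference is finite; the conjugate trick rationalizes \sqrt{φ \left(φ + 3\right)} - \sqrt{φ^{2} + 1}.


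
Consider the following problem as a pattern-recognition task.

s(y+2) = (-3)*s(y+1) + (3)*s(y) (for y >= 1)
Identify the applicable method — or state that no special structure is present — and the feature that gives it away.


Diagnosis: the characteristic-root method — shift-invariance with fixed coefficients calls for exponential trials; the characteristic polynomial finds every r^y.


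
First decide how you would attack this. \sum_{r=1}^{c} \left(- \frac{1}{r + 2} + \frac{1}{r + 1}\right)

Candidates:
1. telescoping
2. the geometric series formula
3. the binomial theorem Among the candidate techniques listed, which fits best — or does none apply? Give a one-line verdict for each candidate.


Verdict: telescoping — the summand is built as \frac{1}{r + 1} minus its own successor — adjacent terms annihilate down the line.
- telescoping: yes, a natural case for it.
- the geometric series formula: the ratio of consecutive terms depends on the index.
- the binomial theorem — there is no sum-raised-to-a-power identity hiding in these terms.


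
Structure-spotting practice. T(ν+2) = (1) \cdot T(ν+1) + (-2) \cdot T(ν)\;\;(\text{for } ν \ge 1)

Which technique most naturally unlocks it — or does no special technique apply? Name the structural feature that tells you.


Technique: the characteristic-root method — every coefficient is a fixed number and the forcing is zero — substitute r^ν and read off the root equation.


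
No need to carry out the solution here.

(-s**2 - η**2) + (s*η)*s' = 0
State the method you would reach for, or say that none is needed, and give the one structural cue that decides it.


Technique: the homogeneous substitution — the slope's numerator and denominator have matching total degree, so it depends only on s/η and the ratio substitution collapses it. A Bernoulli rewrite works here as the equation stands — the homogeneous substitution is the more immediate reading.


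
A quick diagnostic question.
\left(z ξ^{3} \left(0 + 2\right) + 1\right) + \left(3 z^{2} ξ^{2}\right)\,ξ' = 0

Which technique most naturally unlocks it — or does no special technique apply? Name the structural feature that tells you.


Diagnosis: the exact-equation method — equality of cross partials is the green light — assemble the potential function term by term.


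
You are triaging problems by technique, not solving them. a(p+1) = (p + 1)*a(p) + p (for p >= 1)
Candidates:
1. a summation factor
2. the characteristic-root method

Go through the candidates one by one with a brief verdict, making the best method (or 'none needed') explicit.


Verdict: a summation factor — one step of memory with a weight p + 1 that changes as the index grows — the summation-factor construction is built for this.
- a summation factor: a fit — the right tool for this form.
- the characteristic-root method: the coefficients vary with the index, breaking the constant-coefficient structure the method needs.


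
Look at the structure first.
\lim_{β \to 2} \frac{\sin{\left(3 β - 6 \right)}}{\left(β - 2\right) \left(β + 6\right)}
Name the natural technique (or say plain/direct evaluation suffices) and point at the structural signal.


Diagnosis: l'Hôpital's rule (0/0) — numerator and denominator both vanish at 2 — a genuine 0/0 form, which is exactly when l'Hôpital applies. A first-order expansion at the point is an equally standard path; the rule packages it.


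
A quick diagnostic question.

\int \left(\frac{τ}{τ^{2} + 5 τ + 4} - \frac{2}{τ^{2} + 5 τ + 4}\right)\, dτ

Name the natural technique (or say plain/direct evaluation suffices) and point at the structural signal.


Diagnosis: partial fractions — once τ^{2} + 5 τ + 4 is factored, each root contributes a simple-fraction term; integrate them one at a time.


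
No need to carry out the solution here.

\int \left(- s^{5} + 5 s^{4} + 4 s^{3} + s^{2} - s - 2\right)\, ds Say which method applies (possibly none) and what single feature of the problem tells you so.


Method: no special technique — nothing composite, nothing rational, nothing trigonometric — each constant-multiple power of s integrates by the power rule alone.


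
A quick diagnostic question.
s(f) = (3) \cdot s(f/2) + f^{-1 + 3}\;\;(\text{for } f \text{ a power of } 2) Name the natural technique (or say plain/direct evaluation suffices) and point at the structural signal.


Verdict: the master substitution — the argument shrinks by the factor 2, so measure the index on a logarithmic scale and the recursion becomes a shift.


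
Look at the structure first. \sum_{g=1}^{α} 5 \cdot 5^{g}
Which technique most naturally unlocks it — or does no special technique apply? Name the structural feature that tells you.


Method: the geometric series formula — each term is 5 times the previous one, so the geometric-series formula applies directly.


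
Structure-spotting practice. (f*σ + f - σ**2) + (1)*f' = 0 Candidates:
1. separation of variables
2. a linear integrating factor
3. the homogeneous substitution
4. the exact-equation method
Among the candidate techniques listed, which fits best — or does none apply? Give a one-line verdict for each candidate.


Technique: a linear integrating factor — the unknown enters only to the first power against a nonzero forcing term — the integrating-factor template applies directly.
- separation of variables: no algebra isolates the independent variable on one side and the unknown on the other.
- a linear integrating factor — applies; the problem has the shape this method handles.
- the homogeneous substitution — solved for the derivative, the right side changes under joint scaling of the two variables.
- the exact-equation method — no potential function has this form as its differential, as written.


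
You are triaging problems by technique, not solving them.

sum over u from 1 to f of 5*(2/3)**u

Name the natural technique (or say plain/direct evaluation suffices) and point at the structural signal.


Best approach: the geometric series formula — term-over-term division gives 2/3 every time — index-free ratio, geometric sum formula applies.


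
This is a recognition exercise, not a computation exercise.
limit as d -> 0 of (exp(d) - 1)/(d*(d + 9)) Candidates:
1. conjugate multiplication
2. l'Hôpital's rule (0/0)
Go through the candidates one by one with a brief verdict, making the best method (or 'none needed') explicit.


Diagnosis: l'Hôpital's rule (0/0) — plug in 0: top and bottom both hit zero, so differentiate each and retry. One could equally expand both pieces locally and compare leading terms; the rule does that in one stroke.
- conjugate multiplication — the conjugate move applies to radical differences, which this is not.
- l'Hôpital's rule (0/0) — a fit — the right tool for this form.


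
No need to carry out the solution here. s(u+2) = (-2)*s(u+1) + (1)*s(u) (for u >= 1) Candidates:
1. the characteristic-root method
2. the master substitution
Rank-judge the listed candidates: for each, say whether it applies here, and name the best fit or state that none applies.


Technique: the characteristic-root method — because shifting u leaves the equation's coefficients unchanged, exponential trials reduce it to algebra.
- the characteristic-root method — yes, a natural case for it.
- the master substitution: the recursion shifts the index rather than dividing it.


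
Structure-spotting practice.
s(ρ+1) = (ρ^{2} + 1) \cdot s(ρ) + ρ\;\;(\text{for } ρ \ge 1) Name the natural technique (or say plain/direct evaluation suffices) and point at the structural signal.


Best approach: a summation factor — one step of memory with a weight ρ^{2} + 1 that changes as the index grows — the summation-factor construction is built for this.


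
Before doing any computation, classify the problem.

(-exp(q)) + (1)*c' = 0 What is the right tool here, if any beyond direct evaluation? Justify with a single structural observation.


Diagnosis: no special technique — with c absent the equation is not coupled at all: direct integration in q.


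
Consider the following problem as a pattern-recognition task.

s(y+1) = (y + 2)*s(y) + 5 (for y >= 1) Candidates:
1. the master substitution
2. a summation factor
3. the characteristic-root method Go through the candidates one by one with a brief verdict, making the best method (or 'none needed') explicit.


Best approach: a summation factor — an index-dependent multiplier y + 2 rules out characteristic roots; a summation factor converts it to a pure difference.
- the master substitution: there is no divide-the-index recursive argument.
- a summation factor: applicable, and directly so.
- the characteristic-root method: an index-dependent weight blocks the pure exponential ansatz.


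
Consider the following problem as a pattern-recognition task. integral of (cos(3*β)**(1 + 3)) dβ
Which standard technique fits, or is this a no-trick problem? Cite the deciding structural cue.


Verdict: a trigonometric identity — cos(3*β)**(1 + 3) is the textbook power-reduction case — identities first, antiderivatives second.


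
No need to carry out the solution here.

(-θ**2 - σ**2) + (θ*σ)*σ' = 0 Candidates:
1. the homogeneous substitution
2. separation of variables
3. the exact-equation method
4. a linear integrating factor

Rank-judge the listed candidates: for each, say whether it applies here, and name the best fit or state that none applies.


Verdict: the homogeneous substitution — the slope's numerator and denominator have matching total degree, so it depends only on σ/θ and the ratio substitution collapses it. A Bernoulli substitution is a fair alternative on this equation directly; the homogeneous reading takes it as given.
- the homogeneous substitution: yes, a natural case for it.
- separation of variables — the two dependences are entangled, not a clean product of one-variable pieces.
- the exact-equation method — the cross partial derivatives disagree, so no single potential exists.
- a linear integrating factor: the unknown enters nonlinearly (through a power, a denominator, or a transcendental function), which the linear integrating-factor recipe cannot absorb as-is — any repair would come from a preliminary substitution, not the factor.


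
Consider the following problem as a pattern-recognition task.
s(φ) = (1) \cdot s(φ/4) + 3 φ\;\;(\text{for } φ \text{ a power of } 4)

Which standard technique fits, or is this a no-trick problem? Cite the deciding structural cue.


Verdict: the master substitution — treat m = log base 4 of φ as the new clock: one recursion step advances m by one while φ scales by 4.


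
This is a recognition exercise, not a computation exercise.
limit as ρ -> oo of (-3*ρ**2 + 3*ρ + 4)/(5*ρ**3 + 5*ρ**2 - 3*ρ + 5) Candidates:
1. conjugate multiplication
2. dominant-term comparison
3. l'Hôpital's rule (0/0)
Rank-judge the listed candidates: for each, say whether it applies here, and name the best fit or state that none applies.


Verdict: dominant-term comparison — growth-rate triage: the leading powers of ρ decide the limit, everything else is noise.
- conjugate multiplication — no divergent radical difference is present for a conjugate pair to cancel.
- dominant-term comparison — a fit — the right tool for this form.
- l'Hôpital's rule (0/0): no 0/0 form appears: written as one quotient, top and bottom both grow without bound, and the ratio is decided by their leading terms.


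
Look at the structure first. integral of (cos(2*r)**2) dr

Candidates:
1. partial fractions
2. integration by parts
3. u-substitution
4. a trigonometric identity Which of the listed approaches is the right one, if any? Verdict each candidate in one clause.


Verdict: a trigonometric identity — the even exponent on cos(2*r)**2 signals one move: rewrite via cos of the doubled angle.
- partial fractions: the expression is not a ratio of polynomials that decomposes further.
- integration by parts: not the natural route: no polynomial-kernel product appears — a recursive parts reduction of the trigonometric product exists, but the identity rewrite is direct.
- u-substitution — no subexpression of the integrand serves as a whole-integral substitution inner — individual terms may offer their own, but none carries its derivative as a factor of the full integrand; a working change of variable would have to be constructed from outside the expression.
- a trigonometric identity: a fit — the right tool for this form.


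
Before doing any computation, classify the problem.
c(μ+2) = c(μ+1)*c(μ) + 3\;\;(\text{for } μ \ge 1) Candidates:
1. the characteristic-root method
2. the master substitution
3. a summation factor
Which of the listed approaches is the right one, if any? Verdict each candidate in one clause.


Diagnosis: no special technique — the sequence value feeds back through itself nonlinearly — linear superposition fails, and every superposition-based closed form fails with it.
- the characteristic-root method: nonlinearity rules out exponential-mode superposition from the start.
- the master substitution — the recursion steps by a constant offset, so exponential reindexing is pointless.
- a summation factor: the recursion is nonlinear — outside the first-order linear family a summation factor addresses.


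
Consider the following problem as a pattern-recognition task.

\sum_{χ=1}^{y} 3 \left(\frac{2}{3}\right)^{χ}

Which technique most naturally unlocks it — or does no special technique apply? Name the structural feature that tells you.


Best approach: the geometric series formula — consecutive terms stand in a fixed index-free ratio — the geometric sum formula closes it.


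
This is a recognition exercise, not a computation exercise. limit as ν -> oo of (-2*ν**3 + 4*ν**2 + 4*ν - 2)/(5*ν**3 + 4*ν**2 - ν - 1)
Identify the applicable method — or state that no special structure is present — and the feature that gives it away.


Best approach: dominant-term comparison — divide through by the highest power of ν; every lower-order term dies and the dominant terms decide the limit. Viewed as a single quotient this is an ∞/∞ form — an at-infinity application of l'Hôpital's rule would also resolve it; comparing leading growth reads the answer without differentiating.


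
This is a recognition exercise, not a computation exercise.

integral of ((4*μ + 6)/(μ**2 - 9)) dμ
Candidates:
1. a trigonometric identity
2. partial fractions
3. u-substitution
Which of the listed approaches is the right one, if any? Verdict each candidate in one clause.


Technique: partial fractions — each factor of μ**2 - 9 owns one elementary piece of the integrand — separate them and integrate piecewise.
- a trigonometric identity: no sine or cosine appears, so there is nothing for a trigonometric identity to act on.
- partial fractions: yes, a natural case for it.
- u-substitution: no subexpression of the integrand serves as a whole-integral substitution inner — individual terms may offer their own, but none carries its derivative as a factor of the full integrand; a working change of variable would have to be constructed from outside the expression.


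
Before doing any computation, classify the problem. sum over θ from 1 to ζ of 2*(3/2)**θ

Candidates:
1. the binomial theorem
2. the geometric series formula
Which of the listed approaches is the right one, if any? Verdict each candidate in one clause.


Best approach: the geometric series formula — the ratio of consecutive terms is the constant 3/2, independent of the index — a geometric sum.
- the binomial theorem — the summand does not match any term pattern of an expanded binomial power.
- the geometric series formula: yes, a natural case for it.


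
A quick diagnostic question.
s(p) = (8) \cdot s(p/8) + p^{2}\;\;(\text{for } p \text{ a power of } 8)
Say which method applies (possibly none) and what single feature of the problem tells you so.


Diagnosis: the master substitution — treat m = log base 8 of p as the new clock: one recursion step advances m by one while p scales by 8.


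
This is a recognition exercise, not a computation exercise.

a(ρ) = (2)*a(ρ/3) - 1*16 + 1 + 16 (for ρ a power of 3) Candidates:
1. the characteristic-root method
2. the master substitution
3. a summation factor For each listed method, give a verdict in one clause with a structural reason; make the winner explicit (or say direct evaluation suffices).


Technique: the master substitution — the argument ρ/3 divides the index by 3; the standard ρ = 3^m substitution converts it to a constant-shift recurrence.
- the characteristic-root method: the recursion divides its index rather than shifting it — outside the constant-shift family the root method covers.
- the master substitution: yes — fits the structure here.
- a summation factor: the recursion divides its index rather than shifting it — there is no previous-term chain for a summation factor to telescope.


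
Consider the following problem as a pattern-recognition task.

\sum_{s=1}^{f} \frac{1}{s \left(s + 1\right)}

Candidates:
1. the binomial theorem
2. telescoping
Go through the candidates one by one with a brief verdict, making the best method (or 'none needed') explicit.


Diagnosis: telescoping — \frac{1}{s \left(s + 1\right)} hides a difference of shifted reciprocals — decompose it and the middle of the sum vanishes.
- the binomial theorem — the terms lack the binomial-coefficient-weighted complementary-power pattern of an expansion.
- telescoping — a fit — the right tool for this form.
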